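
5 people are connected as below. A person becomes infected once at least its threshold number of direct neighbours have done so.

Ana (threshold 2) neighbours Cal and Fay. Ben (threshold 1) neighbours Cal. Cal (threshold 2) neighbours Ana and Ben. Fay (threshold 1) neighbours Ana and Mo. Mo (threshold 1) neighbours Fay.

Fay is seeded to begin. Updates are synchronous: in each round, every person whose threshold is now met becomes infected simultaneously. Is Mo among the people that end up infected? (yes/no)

Round 1 — Fay becomes infected (initial).
Round 2 — checking thresholds:
  Ana: 1 of 2 neighbours < 2, holds.
  Mo: 1 of 1 neighbours ≥ 1, becomes infected.
Round 3 — no new infections; cascade stops.

yes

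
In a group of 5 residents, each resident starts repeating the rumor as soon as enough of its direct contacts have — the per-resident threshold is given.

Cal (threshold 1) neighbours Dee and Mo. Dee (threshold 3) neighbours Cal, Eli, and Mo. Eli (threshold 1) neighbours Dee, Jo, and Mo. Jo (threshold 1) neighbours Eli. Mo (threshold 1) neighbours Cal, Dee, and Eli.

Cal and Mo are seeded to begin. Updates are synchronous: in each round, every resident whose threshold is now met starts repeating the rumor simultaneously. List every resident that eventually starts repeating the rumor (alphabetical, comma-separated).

Cal, Dee, Eli, Jo, Mo

Round 1 — Cal, Mo start repeating the rumor (initial).
Round 2 — checking thresholds:
  Dee: 2 of 3 neighbours < 3, not yet.
  Eli: 1 of 3 neighbours ≥ 1, starts repeating the rumor.
Round 3 — checking thresholds:
  Dee: 3 of 3 neighbours ≥ 3, starts repeating the rumor.
  Jo: 1 of 1 neighbours ≥ 1, starts repeating the rumor.
Round 4 — no new spreads; cascade stops.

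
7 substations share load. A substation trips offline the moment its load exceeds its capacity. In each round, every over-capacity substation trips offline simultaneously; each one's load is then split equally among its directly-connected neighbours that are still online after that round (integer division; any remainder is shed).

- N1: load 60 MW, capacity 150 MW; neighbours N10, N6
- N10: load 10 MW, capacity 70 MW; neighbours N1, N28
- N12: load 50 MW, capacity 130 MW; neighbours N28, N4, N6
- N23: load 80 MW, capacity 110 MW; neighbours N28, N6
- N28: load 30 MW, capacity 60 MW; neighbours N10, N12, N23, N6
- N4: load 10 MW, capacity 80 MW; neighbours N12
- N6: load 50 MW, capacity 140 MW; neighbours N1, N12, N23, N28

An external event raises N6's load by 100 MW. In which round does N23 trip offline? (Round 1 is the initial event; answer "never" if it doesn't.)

Round 1 — N6 at 150 > 140. N6 trips offline.
  N6 sheds 150 MW to N1, N12, N23, N28: 37 each (2 lost).
    N1: 60+37 = 97 ≤ 150
    N12: 50+37 = 87 ≤ 130
    N23: 80+37 = 117 > 110
    N28: 30+37 = 67 > 60
Round 2 — N23, N28 trip offline.
  N23 sheds 117 MW: no online neighbours, lost.
  N28 sheds 67 MW to N10, N12: 33 each (1 lost).
    N10: 10+33 = 43 ≤ 70
    N12: 87+33 = 120 ≤ 130
No further trips.

2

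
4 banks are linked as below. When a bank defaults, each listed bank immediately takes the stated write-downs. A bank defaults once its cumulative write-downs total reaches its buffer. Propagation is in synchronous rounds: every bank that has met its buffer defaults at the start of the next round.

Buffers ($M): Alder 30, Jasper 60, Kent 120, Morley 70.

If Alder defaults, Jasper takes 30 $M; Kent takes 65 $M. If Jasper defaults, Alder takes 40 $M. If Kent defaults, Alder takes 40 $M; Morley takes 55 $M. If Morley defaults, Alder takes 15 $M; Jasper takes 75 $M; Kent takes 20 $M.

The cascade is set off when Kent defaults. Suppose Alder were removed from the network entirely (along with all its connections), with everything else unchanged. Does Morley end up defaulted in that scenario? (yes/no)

With Alder removed:
Round 1 — Kent defaults (initial).
  Morley: +55 → 55 < 70
No further defaults.

no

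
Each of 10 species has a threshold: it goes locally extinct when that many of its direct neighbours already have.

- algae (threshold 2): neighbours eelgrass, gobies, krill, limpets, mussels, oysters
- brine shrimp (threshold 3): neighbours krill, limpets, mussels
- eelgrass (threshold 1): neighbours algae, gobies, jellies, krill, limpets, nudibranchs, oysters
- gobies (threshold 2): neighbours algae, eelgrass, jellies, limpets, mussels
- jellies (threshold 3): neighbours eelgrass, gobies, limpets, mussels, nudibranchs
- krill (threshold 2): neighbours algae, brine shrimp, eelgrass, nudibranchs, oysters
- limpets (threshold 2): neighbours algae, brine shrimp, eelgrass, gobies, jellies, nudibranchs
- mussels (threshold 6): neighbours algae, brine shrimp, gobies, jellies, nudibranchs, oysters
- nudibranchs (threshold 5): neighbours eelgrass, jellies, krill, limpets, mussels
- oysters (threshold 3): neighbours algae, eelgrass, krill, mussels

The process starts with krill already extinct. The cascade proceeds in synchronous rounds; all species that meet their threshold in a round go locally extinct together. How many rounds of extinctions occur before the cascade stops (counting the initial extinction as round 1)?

5

Round 1 — krill goes locally extinct (initial).
Round 2 — checking thresholds:
  algae: 1 of 6 neighbours < 2, below threshold.
  brine shrimp: 1 of 3 neighbours < 3, below threshold.
  eelgrass: 1 of 7 neighbours ≥ 1, goes locally extinct.
  nudibranchs: 1 of 5 neighbours < 5, below threshold.
  oysters: 1 of 4 neighbours < 3, below threshold.
Round 3 — checking thresholds:
  algae: 2 of 6 neighbours ≥ 2, goes locally extinct.
  brine shrimp: 1 of 3 neighbours < 3, below threshold.
  gobies: 1 of 5 neighbours < 2, below threshold.
  jellies: 1 of 5 neighbours < 3, below threshold.
  limpets: 1 of 6 neighbours < 2, below threshold.
  nudibranchs: 2 of 5 neighbours < 5, below threshold.
  oysters: 2 of 4 neighbours < 3, below threshold.
Round 4 — checking thresholds:
  brine shrimp: 1 of 3 neighbours < 3, below threshold.
  gobies: 2 of 5 neighbours ≥ 2, goes locally extinct.
  jellies: 1 of 5 neighbours < 3, below threshold.
  limpets: 2 of 6 neighbours ≥ 2, goes locally extinct.
  mussels: 1 of 6 neighbours < 6, below threshold.
  nudibranchs: 2 of 5 neighbours < 5, below threshold.
  oysters: 3 of 4 neighbours ≥ 3, goes locally extinct.
Round 5 — checking thresholds:
  brine shrimp: 2 of 3 neighbours < 3, below threshold.
  jellies: 3 of 5 neighbours ≥ 3, goes locally extinct.
  mussels: 3 of 6 neighbours < 6, below threshold.
  nudibranchs: 3 of 5 neighbours < 5, below threshold.
Round 6 — no new extinctions; cascade stops.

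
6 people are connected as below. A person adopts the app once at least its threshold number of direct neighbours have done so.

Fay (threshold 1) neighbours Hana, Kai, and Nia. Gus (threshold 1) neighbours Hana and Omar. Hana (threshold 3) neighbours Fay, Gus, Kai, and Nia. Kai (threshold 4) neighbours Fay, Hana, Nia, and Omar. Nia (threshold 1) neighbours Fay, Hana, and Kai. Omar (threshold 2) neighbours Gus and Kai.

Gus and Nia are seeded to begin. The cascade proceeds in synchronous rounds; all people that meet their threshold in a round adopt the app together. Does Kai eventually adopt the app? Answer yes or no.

no

Round 1 — Gus, Nia adopt the app (initial).
Round 2 — checking thresholds:
  Fay: 1 of 3 neighbours ≥ 1, adopts the app.
  Hana: 2 of 4 neighbours < 3, holds.
  Kai: 1 of 4 neighbours < 4, holds.
  Omar: 1 of 2 neighbours < 2, holds.
Round 3 — checking thresholds:
  Hana: 3 of 4 neighbours ≥ 3, adopts the app.
  Kai: 2 of 4 neighbours < 4, holds.
  Omar: 1 of 2 neighbours < 2, holds.
Round 4 — no new adoptions; cascade stops.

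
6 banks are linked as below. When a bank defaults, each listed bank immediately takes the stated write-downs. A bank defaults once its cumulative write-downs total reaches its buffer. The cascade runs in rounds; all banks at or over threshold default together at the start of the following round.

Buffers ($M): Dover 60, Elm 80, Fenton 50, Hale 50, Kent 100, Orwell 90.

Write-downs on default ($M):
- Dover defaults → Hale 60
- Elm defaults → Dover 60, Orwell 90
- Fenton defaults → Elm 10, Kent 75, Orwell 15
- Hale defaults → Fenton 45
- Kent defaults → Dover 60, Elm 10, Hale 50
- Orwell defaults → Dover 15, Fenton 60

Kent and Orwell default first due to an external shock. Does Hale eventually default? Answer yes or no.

yes

Round 1 — Kent, Orwell default (initial).
  Dover: +60+15 → 75 ≥ 60
  Elm: +10 → 10 < 80
  Fenton: +60 → 60 ≥ 50
  Hale: +50 → 50 ≥ 50
Round 2 — Dover, Fenton, Hale default.
  Elm: +10 → 20 < 80
No further defaults.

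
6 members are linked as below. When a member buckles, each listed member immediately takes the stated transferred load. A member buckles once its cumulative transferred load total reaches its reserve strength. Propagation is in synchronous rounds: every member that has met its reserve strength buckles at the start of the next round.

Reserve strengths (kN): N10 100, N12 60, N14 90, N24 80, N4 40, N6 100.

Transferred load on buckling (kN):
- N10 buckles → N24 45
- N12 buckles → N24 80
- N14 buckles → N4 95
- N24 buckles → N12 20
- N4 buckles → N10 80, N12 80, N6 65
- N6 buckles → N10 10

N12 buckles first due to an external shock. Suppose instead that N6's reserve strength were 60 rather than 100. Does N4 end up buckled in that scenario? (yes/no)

no

With N6's reserve strength at 60:
Round 1 — N12 buckles (initial).
  N24: +80 → 80 ≥ 80
Round 2 — N24 buckles.
No further bucklings.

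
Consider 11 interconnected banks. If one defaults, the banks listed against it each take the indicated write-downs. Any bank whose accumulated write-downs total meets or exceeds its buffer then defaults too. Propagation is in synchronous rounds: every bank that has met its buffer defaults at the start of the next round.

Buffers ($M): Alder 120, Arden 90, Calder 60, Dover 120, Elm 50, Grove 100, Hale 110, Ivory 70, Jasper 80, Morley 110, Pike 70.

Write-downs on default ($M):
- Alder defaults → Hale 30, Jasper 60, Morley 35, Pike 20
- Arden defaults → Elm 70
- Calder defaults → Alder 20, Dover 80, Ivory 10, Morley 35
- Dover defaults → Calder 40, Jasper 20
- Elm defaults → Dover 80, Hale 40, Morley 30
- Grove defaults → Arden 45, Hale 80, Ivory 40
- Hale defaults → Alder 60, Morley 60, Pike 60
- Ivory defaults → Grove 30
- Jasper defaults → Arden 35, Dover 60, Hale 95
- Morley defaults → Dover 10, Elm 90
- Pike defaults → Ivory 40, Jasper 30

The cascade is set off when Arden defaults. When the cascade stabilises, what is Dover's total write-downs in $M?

80

Round 1 — Arden defaults (initial).
  Elm: +70 → 70 ≥ 50
Round 2 — Elm defaults.
  Dover: +80 → 80 < 120
  Hale: +40 → 40 < 110
  Morley: +30 → 30 < 110
No further defaults.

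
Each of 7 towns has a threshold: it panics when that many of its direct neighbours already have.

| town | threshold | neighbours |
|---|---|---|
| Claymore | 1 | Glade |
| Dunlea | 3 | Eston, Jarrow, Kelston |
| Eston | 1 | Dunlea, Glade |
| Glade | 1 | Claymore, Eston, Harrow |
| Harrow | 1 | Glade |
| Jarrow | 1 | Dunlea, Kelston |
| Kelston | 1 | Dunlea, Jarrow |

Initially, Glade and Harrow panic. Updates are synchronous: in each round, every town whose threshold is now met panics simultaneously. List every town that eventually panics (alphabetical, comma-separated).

Round 1 — Glade, Harrow panic (initial).
Round 2 — checking thresholds:
  Claymore: 1 of 1 neighbours ≥ 1, panics.
  Eston: 1 of 2 neighbours ≥ 1, panics.
Round 3 — no new panics; cascade stops.

Claymore, Eston, Glade, Harrow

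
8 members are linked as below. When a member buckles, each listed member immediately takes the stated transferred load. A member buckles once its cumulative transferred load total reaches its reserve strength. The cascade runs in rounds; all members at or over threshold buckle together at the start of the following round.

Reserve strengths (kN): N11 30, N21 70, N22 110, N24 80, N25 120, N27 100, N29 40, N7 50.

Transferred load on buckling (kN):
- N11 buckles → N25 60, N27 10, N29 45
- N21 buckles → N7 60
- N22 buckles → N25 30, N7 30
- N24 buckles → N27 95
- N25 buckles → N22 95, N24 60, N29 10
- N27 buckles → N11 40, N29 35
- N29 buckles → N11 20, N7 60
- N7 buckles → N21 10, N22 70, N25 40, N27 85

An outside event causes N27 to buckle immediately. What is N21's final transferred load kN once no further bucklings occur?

Round 1 — N27 buckles (initial).
  N11: +40 → 40 ≥ 30
  N29: +35 → 35 < 40
Round 2 — N11 buckles.
  N25: +60 → 60 < 120
  N29: +45 → 80 ≥ 40
Round 3 — N29 buckles.
  N7: +60 → 60 ≥ 50
Round 4 — N7 buckles.
  N21: +10 → 10 < 70
  N22: +70 → 70 < 110
  N25: +40 → 100 < 120
No further bucklings.

10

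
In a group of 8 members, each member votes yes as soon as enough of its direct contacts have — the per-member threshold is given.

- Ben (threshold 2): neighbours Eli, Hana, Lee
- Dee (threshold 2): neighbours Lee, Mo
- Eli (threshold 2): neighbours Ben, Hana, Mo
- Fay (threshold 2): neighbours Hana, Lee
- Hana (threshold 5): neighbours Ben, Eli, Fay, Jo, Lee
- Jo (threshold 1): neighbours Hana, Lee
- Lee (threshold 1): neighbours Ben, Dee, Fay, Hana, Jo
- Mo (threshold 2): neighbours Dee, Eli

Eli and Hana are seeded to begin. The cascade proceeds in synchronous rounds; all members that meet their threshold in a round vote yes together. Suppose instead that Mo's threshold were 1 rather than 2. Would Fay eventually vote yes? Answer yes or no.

yes

With Mo's threshold at 1:
Round 1 — Eli, Hana vote yes (initial).
Round 2 — checking thresholds:
  Ben: 2 of 3 neighbours ≥ 2, votes yes.
  Fay: 1 of 2 neighbours < 2, holds.
  Jo: 1 of 2 neighbours ≥ 1, votes yes.
  Lee: 1 of 5 neighbours ≥ 1, votes yes.
  Mo: 1 of 2 neighbours ≥ 1, votes yes.
Round 3 — checking thresholds:
  Dee: 2 of 2 neighbours ≥ 2, votes yes.
  Fay: 2 of 2 neighbours ≥ 2, votes yes.
Round 4 — no new yes votes; cascade stops.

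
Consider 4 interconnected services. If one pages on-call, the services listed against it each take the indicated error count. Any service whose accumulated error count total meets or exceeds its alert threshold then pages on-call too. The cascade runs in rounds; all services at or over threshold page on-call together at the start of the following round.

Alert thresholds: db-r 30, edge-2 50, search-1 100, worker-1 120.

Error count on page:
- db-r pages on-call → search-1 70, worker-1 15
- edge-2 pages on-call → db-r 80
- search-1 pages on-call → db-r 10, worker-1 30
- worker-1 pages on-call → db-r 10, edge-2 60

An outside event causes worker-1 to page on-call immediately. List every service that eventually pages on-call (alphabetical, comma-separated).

db-r, edge-2, worker-1

Round 1 — worker-1 pages on-call (initial).
  db-r: +10 → 10 < 30
  edge-2: +60 → 60 ≥ 50
Round 2 — edge-2 pages on-call.
  db-r: +80 → 90 ≥ 30
Round 3 — db-r pages on-call.
  search-1: +70 → 70 < 100
No further pages.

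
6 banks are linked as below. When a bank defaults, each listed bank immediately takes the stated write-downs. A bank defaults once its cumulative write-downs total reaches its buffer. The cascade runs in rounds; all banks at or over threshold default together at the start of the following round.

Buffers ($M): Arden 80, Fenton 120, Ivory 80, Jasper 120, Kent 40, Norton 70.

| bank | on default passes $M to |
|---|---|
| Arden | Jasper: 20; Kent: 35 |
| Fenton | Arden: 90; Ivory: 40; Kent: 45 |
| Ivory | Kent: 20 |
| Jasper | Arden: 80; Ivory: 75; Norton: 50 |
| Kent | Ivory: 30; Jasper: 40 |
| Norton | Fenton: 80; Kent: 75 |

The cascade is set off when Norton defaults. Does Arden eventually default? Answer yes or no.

no

Round 1 — Norton defaults (initial).
  Fenton: +80 → 80 < 120
  Kent: +75 → 75 ≥ 40
Round 2 — Kent defaults.
  Ivory: +30 → 30 < 80
  Jasper: +40 → 40 < 120
No further defaults.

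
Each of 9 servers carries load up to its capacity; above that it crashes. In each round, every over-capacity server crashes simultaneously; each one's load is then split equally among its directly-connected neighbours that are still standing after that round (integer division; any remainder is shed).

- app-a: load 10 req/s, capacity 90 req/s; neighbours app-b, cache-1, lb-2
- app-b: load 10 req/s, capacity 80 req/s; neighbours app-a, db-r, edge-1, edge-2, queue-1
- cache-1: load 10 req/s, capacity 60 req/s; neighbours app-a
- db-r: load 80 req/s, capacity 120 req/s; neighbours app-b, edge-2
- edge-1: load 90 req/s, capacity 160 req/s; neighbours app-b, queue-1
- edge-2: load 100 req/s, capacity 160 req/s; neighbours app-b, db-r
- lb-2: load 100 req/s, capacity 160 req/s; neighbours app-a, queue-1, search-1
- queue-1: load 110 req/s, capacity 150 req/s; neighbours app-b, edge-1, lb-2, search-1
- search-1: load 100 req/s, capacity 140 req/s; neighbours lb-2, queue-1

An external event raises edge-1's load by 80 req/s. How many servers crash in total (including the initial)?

7

Round 1 — edge-1 at 170 > 160. edge-1 crashes.
  edge-1 sheds 170 req/s to app-b, queue-1: 85 each.
    app-b: 10+85 = 95 > 80
    queue-1: 110+85 = 195 > 150
Round 2 — app-b, queue-1 crash.
  app-b sheds 95 req/s to app-a, db-r, edge-2: 31 each (2 lost).
    app-a: 10+31 = 41 ≤ 90
    db-r: 80+31 = 111 ≤ 120
    edge-2: 100+31 = 131 ≤ 160
  queue-1 sheds 195 req/s to lb-2, search-1: 97 each (1 lost).
    lb-2: 100+97 = 197 > 160
    search-1: 100+97 = 197 > 140
Round 3 — lb-2, search-1 crash.
  lb-2 sheds 197 req/s to app-a: 197 each.
    app-a: 41+197 = 238 > 90
  search-1 sheds 197 req/s: no online neighbours, lost.
Round 4 — app-a crashes.
  app-a sheds 238 req/s to cache-1: 238 each.
    cache-1: 10+238 = 248 > 60
Round 5 — cache-1 crashes.
  cache-1 sheds 248 req/s: no online neighbours, lost.
No further crashes.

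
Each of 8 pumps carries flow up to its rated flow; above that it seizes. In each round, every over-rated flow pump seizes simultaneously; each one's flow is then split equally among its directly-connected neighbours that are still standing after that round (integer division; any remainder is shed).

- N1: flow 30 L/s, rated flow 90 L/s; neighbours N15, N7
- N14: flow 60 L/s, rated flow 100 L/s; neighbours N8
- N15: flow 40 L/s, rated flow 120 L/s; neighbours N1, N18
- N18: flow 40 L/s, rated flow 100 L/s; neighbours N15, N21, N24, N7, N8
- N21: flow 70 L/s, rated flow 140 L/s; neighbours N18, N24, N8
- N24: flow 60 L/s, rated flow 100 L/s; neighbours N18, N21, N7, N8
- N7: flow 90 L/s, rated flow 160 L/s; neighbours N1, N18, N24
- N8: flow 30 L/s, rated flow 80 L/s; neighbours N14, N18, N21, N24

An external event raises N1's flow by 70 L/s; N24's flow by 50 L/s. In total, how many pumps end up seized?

8

Round 1 — N1 at 100 > 90; N24 at 110 > 100. N1, N24 seize.
  N1 sheds 100 L/s to N15, N7: 50 each.
    N15: 40+50 = 90 ≤ 120
    N7: 90+50 = 140 ≤ 160
  N24 sheds 110 L/s to N18, N21, N7, N8: 27 each (2 lost).
    N18: 40+27 = 67 ≤ 100
    N21: 70+27 = 97 ≤ 140
    N7: 140+27 = 167 > 160
    N8: 30+27 = 57 ≤ 80
Round 2 — N7 seizes.
  N7 sheds 167 L/s to N18: 167 each.
    N18: 67+167 = 234 > 100
Round 3 — N18 seizes.
  N18 sheds 234 L/s to N15, N21, N8: 78 each.
    N15: 90+78 = 168 > 120
    N21: 97+78 = 175 > 140
    N8: 57+78 = 135 > 80
Round 4 — N15, N21, N8 seize.
  N15 sheds 168 L/s: no online neighbours, lost.
  N21 sheds 175 L/s: no online neighbours, lost.
  N8 sheds 135 L/s to N14: 135 each.
    N14: 60+135 = 195 > 100
Round 5 — N14 seizes.
  N14 sheds 195 L/s: no online neighbours, lost.
No further seizures.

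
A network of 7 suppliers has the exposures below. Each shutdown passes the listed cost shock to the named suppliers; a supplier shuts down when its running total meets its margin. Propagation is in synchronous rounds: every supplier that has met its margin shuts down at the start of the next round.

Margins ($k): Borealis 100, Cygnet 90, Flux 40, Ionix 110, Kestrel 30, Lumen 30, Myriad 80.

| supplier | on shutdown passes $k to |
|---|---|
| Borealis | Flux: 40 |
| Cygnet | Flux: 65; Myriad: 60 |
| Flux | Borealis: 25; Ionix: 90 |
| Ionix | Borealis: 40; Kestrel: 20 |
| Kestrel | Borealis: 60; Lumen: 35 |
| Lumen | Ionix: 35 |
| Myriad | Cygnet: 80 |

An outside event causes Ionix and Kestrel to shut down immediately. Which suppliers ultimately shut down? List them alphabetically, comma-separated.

Borealis, Flux, Ionix, Kestrel, Lumen

Round 1 — Ionix, Kestrel shut down (initial).
  Borealis: +40+60 → 100 ≥ 100
  Lumen: +35 → 35 ≥ 30
Round 2 — Borealis, Lumen shut down.
  Flux: +40 → 40 ≥ 40
Round 3 — Flux shuts down.
No further shutdowns.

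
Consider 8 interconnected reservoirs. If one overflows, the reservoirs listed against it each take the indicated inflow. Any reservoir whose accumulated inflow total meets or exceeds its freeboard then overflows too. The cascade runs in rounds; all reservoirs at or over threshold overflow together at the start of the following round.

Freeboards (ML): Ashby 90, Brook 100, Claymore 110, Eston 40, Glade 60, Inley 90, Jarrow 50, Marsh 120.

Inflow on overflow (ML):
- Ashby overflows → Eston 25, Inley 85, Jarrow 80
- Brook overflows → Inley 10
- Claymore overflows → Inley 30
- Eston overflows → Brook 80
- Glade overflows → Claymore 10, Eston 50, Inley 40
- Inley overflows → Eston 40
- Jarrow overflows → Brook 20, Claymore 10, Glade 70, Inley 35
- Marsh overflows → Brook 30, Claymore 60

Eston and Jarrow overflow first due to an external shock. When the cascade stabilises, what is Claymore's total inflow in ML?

Round 1 — Eston, Jarrow overflow (initial).
  Brook: +80+20 → 100 ≥ 100
  Claymore: +10 → 10 < 110
  Glade: +70 → 70 ≥ 60
  Inley: +35 → 35 < 90
Round 2 — Brook, Glade overflow.
  Claymore: +10 → 20 < 110
  Inley: +10+40 → 85 < 90
No further overflows.

20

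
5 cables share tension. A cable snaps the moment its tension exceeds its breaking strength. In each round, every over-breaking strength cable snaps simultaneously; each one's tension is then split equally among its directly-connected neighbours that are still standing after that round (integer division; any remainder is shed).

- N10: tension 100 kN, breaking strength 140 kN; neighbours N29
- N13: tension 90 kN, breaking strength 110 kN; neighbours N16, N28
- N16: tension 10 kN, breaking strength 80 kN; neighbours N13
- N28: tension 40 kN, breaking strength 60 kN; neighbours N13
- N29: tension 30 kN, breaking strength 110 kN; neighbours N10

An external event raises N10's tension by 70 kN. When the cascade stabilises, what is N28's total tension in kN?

40

Round 1 — N10 at 170 > 140. N10 snaps.
  N10 sheds 170 kN to N29: 170 each.
    N29: 30+170 = 200 > 110
Round 2 — N29 snaps.
  N29 sheds 200 kN: no online neighbours, lost.
No further breaks.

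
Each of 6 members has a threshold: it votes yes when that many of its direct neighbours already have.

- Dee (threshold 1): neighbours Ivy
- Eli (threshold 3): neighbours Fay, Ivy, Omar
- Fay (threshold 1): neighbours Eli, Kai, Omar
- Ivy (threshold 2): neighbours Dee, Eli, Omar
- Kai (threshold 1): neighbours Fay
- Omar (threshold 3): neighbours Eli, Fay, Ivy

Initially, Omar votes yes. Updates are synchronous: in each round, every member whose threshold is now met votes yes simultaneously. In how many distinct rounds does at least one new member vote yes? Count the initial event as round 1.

Round 1 — Omar votes yes (initial).
Round 2 — checking thresholds:
  Eli: 1 of 3 neighbours < 3, holds.
  Fay: 1 of 3 neighbours ≥ 1, votes yes.
  Ivy: 1 of 3 neighbours < 2, holds.
Round 3 — checking thresholds:
  Eli: 2 of 3 neighbours < 3, holds.
  Ivy: 1 of 3 neighbours < 2, holds.
  Kai: 1 of 1 neighbours ≥ 1, votes yes.
Round 4 — no new yes votes; cascade stops.

3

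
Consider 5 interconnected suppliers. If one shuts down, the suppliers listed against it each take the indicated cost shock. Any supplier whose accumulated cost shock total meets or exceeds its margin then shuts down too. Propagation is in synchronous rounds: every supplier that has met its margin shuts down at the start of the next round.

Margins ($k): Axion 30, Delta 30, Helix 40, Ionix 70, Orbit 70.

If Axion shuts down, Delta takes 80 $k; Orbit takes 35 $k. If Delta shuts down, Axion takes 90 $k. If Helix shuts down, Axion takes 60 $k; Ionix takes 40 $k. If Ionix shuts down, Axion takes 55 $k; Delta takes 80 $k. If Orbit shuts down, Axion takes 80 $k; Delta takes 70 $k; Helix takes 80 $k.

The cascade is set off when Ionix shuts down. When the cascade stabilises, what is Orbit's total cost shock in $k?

Round 1 — Ionix shuts down (initial).
  Axion: +55 → 55 ≥ 30
  Delta: +80 → 80 ≥ 30
Round 2 — Axion, Delta shut down.
  Orbit: +35 → 35 < 70
No further shutdowns.

35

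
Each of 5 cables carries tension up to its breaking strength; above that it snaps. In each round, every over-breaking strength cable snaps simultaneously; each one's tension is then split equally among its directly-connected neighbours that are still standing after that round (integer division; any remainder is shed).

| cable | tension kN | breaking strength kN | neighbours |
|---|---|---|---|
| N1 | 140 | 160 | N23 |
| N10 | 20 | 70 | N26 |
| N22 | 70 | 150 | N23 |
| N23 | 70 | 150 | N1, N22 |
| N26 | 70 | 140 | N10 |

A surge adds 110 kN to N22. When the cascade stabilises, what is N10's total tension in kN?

Round 1 — N22 at 180 > 150. N22 snaps.
  N22 sheds 180 kN to N23: 180 each.
    N23: 70+180 = 250 > 150
Round 2 — N23 snaps.
  N23 sheds 250 kN to N1: 250 each.
    N1: 140+250 = 390 > 160
Round 3 — N1 snaps.
  N1 sheds 390 kN: no online neighbours, lost.
No further breaks.

20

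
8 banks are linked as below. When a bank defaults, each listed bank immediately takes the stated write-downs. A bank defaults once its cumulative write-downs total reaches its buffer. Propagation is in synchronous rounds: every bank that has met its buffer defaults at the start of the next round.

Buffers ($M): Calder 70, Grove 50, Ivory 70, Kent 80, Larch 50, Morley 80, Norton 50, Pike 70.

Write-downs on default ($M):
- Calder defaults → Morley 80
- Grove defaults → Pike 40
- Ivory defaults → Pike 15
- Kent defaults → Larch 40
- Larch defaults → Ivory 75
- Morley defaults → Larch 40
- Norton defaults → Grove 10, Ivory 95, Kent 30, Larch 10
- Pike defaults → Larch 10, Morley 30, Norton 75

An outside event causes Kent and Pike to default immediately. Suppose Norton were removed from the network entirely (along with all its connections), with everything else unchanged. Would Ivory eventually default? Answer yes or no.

yes

With Norton removed:
Round 1 — Kent, Pike default (initial).
  Larch: +40+10 → 50 ≥ 50
  Morley: +30 → 30 < 80
Round 2 — Larch defaults.
  Ivory: +75 → 75 ≥ 70
Round 3 — Ivory defaults.
No further defaults.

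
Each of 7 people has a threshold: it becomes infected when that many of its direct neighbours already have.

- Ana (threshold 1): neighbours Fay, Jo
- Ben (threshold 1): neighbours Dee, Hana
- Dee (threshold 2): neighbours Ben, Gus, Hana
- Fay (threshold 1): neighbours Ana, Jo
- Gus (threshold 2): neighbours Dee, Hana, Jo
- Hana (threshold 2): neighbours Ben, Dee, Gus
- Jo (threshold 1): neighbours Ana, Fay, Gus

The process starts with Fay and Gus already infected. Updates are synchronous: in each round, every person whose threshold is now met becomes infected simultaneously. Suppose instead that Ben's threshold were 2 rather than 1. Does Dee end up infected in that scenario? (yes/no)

no

With Ben's threshold at 2:
Round 1 — Fay, Gus become infected (initial).
Round 2 — checking thresholds:
  Ana: 1 of 2 neighbours ≥ 1, becomes infected.
  Dee: 1 of 3 neighbours < 2, below threshold.
  Hana: 1 of 3 neighbours < 2, below threshold.
  Jo: 2 of 3 neighbours ≥ 1, becomes infected.
Round 3 — no new infections; cascade stops.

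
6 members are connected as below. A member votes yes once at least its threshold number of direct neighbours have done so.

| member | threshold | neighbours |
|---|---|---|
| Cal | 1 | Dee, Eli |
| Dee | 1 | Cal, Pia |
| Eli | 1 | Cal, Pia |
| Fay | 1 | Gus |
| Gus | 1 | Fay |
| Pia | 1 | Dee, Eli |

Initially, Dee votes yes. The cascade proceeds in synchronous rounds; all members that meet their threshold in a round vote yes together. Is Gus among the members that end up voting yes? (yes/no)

Round 1 — Dee votes yes (initial).
Round 2 — checking thresholds:
  Cal: 1 of 2 neighbours ≥ 1, votes yes.
  Pia: 1 of 2 neighbours ≥ 1, votes yes.
Round 3 — checking thresholds:
  Eli: 2 of 2 neighbours ≥ 1, votes yes.
Round 4 — no new yes votes; cascade stops.

no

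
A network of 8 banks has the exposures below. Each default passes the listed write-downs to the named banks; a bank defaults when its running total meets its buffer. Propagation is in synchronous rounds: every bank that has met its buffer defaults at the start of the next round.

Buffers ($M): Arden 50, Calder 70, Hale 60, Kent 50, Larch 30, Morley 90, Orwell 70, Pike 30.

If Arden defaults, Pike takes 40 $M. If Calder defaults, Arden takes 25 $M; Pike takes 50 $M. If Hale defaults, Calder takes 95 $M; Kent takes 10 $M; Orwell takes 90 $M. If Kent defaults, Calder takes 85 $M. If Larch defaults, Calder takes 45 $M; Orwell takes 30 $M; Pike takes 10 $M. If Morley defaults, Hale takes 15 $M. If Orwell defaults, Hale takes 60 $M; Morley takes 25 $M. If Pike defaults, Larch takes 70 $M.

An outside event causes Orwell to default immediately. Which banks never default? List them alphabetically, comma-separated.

Arden, Kent, Morley

Round 1 — Orwell defaults (initial).
  Hale: +60 → 60 ≥ 60
  Morley: +25 → 25 < 90
Round 2 — Hale defaults.
  Calder: +95 → 95 ≥ 70
  Kent: +10 → 10 < 50
Round 3 — Calder defaults.
  Arden: +25 → 25 < 50
  Pike: +50 → 50 ≥ 30
Round 4 — Pike defaults.
  Larch: +70 → 70 ≥ 30
Round 5 — Larch defaults.
No further defaults.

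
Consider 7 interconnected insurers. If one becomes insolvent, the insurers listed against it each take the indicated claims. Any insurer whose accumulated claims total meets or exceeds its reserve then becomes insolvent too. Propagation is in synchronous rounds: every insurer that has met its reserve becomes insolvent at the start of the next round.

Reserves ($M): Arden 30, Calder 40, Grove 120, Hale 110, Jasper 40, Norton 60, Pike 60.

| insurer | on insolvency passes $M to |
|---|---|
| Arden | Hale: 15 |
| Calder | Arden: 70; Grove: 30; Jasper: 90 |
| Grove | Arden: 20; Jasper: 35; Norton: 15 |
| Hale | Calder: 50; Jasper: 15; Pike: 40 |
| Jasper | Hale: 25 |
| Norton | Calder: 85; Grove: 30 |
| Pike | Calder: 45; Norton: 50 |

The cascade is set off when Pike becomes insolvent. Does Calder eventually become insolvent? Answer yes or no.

Round 1 — Pike becomes insolvent (initial).
  Calder: +45 → 45 ≥ 40
  Norton: +50 → 50 < 60
Round 2 — Calder becomes insolvent.
  Arden: +70 → 70 ≥ 30
  Grove: +30 → 30 < 120
  Jasper: +90 → 90 ≥ 40
Round 3 — Arden, Jasper become insolvent.
  Hale: +15+25 → 40 < 110
No further insolvencies.

yes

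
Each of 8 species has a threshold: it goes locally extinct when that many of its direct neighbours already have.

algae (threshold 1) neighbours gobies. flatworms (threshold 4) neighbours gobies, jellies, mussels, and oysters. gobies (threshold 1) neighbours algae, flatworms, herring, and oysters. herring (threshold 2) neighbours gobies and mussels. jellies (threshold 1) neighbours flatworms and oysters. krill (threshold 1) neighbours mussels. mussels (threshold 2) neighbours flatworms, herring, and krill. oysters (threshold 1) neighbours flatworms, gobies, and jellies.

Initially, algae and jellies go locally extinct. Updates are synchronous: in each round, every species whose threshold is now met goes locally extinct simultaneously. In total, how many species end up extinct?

Round 1 — algae, jellies go locally extinct (initial).
Round 2 — checking thresholds:
  flatworms: 1 of 4 neighbours < 4, not yet.
  gobies: 1 of 4 neighbours ≥ 1, goes locally extinct.
  oysters: 1 of 3 neighbours ≥ 1, goes locally extinct.
Round 3 — no new extinctions; cascade stops.

4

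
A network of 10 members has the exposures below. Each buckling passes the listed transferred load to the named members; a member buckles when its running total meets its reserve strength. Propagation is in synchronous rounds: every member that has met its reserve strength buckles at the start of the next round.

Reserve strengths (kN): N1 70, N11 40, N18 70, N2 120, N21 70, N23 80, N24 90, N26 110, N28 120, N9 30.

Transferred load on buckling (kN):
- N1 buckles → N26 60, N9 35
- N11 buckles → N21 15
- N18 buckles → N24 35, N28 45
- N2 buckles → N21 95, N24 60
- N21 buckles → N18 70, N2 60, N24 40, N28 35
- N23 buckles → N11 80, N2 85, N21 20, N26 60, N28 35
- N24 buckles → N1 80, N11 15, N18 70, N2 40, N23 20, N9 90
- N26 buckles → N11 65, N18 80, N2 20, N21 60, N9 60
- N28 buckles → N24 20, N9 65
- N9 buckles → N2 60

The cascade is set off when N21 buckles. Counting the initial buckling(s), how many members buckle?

Round 1 — N21 buckles (initial).
  N18: +70 → 70 ≥ 70
  N2: +60 → 60 < 120
  N24: +40 → 40 < 90
  N28: +35 → 35 < 120
Round 2 — N18 buckles.
  N24: +35 → 75 < 90
  N28: +45 → 80 < 120
No further bucklings.

2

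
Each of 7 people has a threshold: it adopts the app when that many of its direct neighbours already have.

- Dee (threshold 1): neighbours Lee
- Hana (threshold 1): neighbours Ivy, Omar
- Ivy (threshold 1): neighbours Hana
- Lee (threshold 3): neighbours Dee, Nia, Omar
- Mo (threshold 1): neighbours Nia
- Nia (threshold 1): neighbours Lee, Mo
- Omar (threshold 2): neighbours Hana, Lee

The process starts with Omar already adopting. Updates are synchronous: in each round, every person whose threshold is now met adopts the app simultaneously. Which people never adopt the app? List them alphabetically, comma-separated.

Round 1 — Omar adopts the app (initial).
Round 2 — checking thresholds:
  Hana: 1 of 2 neighbours ≥ 1, adopts the app.
  Lee: 1 of 3 neighbours < 3, holds.
Round 3 — checking thresholds:
  Ivy: 1 of 1 neighbours ≥ 1, adopts the app.
  Lee: 1 of 3 neighbours < 3, holds.
Round 4 — no new adoptions; cascade stops.

Dee, Lee, Mo, Nia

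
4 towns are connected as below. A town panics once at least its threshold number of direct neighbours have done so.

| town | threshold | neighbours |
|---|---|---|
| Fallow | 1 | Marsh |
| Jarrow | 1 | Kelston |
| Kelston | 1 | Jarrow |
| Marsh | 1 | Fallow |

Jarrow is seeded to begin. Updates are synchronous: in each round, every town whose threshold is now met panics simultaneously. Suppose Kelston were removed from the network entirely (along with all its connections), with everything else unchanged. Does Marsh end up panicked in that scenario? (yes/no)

no

With Kelston removed:
Round 1 — Jarrow panics (initial).
Round 2 — no new panics; cascade stops.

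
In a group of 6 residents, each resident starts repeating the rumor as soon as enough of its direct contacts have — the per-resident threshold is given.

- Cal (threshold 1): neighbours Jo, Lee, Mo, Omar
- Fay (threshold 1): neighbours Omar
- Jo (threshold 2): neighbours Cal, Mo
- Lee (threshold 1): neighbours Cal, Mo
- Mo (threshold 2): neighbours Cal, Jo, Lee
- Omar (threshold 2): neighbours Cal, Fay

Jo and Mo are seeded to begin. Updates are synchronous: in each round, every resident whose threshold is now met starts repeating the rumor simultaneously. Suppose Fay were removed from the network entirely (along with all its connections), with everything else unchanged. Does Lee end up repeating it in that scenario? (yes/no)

yes

With Fay removed:
Round 1 — Jo, Mo start repeating the rumor (initial).
Round 2 — checking thresholds:
  Cal: 2 of 4 neighbours ≥ 1, starts repeating the rumor.
  Lee: 1 of 2 neighbours ≥ 1, starts repeating the rumor.
Round 3 — no new spreads; cascade stops.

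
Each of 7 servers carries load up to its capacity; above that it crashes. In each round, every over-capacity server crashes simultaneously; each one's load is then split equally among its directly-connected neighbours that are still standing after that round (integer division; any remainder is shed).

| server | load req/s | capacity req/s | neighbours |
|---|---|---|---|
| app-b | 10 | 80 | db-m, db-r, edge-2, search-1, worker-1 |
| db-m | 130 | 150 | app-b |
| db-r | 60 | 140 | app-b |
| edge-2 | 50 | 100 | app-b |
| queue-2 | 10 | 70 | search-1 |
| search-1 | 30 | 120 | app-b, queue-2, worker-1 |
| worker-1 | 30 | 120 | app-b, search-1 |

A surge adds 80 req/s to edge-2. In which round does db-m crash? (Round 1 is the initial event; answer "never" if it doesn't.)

3

Round 1 — edge-2 at 130 > 100. edge-2 crashes.
  edge-2 sheds 130 req/s to app-b: 130 each.
    app-b: 10+130 = 140 > 80
Round 2 — app-b crashes.
  app-b sheds 140 req/s to db-m, db-r, search-1, worker-1: 35 each.
    db-m: 130+35 = 165 > 150
    db-r: 60+35 = 95 ≤ 140
    search-1: 30+35 = 65 ≤ 120
    worker-1: 30+35 = 65 ≤ 120
Round 3 — db-m crashes.
  db-m sheds 165 req/s: no online neighbours, lost.
No further crashes.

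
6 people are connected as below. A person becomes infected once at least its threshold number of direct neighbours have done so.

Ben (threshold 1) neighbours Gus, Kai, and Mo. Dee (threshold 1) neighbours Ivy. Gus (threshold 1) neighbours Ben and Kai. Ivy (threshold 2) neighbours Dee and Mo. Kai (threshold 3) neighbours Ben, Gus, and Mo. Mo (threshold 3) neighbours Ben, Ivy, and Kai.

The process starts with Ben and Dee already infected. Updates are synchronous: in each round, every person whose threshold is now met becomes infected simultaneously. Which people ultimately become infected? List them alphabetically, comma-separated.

Ben, Dee, Gus

Round 1 — Ben, Dee become infected (initial).
Round 2 — checking thresholds:
  Gus: 1 of 2 neighbours ≥ 1, becomes infected.
  Ivy: 1 of 2 neighbours < 2, below threshold.
  Kai: 1 of 3 neighbours < 3, below threshold.
  Mo: 1 of 3 neighbours < 3, below threshold.
Round 3 — no new infections; cascade stops.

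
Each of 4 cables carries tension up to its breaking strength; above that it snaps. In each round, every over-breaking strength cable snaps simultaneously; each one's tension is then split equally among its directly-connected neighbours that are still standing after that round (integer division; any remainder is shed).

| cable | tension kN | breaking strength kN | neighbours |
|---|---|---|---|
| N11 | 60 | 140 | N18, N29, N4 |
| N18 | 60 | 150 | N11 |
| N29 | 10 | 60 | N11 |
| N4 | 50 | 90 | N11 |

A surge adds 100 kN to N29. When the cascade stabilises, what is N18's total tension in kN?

Round 1 — N29 at 110 > 60. N29 snaps.
  N29 sheds 110 kN to N11: 110 each.
    N11: 60+110 = 170 > 140
Round 2 — N11 snaps.
  N11 sheds 170 kN to N18, N4: 85 each.
    N18: 60+85 = 145 ≤ 150
    N4: 50+85 = 135 > 90
Round 3 — N4 snaps.
  N4 sheds 135 kN: no online neighbours, lost.
No further breaks.

145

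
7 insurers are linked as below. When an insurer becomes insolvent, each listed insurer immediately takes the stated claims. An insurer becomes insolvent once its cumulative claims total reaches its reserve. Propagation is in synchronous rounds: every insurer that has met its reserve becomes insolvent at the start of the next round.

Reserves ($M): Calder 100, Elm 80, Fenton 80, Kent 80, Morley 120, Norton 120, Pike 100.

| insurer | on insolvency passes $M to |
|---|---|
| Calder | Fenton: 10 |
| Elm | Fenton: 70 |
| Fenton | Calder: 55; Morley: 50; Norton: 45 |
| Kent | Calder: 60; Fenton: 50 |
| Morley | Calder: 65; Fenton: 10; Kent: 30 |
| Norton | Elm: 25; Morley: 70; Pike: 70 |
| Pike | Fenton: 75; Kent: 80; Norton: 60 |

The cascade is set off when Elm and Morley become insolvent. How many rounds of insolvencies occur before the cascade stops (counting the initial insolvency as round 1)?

3

Round 1 — Elm, Morley become insolvent (initial).
  Calder: +65 → 65 < 100
  Fenton: +70+10 → 80 ≥ 80
  Kent: +30 → 30 < 80
Round 2 — Fenton becomes insolvent.
  Calder: +55 → 120 ≥ 100
  Norton: +45 → 45 < 120
Round 3 — Calder becomes insolvent.
No further insolvencies.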